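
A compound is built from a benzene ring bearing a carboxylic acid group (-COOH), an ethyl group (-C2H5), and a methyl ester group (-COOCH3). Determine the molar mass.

Atom tally by fragment:
  benzene ring core → C:6 H:6
  (− 3 ring H displaced by substituents)
  + COOH → C:1 H:1 O:2
  + C2H5 → C:2 H:5
  + COOCH3 → C:2 H:3 O:2
Element totals:
  C: 11
  H: 12
  O: 4
Molecular formula: C11H12O4.
  M = 11(12.011) + 12(1.008) + 4(15.999)
    = 132.121 + 12.096 + 63.996 = 208.213

208.21 g/mol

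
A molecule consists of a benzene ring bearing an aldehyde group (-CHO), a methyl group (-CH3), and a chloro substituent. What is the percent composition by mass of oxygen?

10.35%

Atom tally by fragment:
  benzene ring core → C:6 H:6
  (− 3 ring H displaced by substituents)
  + CHO → C:1 H:1 O:1
  + CH3 → C:1 H:3
  + Cl → Cl:1
Element totals:
  C: 8
  H: 7
  Cl: 1
  O: 1
Molecular formula: C8H7ClO.
Molar mass = 154.593 g/mol.
Mass from O: 1 × 15.999 = 15.999 g/mol.
%O = 15.999 / 154.593 × 100 = 10.35%.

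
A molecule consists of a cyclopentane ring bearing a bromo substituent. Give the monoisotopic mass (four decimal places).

Atom tally by fragment:
  cyclopentane ring core → C:5 H:10
  (− 1 ring H displaced by substituents)
  + Br → Br:1
Element totals:
  C: 5
  H: 9
  Br: 1
Molecular formula: C5H9Br.
  M = 5(12.0) + 9(1.007825) + 78.918338
    = 60.000000 + 9.070425 + 78.918338 = 147.988763

147.9888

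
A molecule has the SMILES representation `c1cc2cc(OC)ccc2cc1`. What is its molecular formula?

Atom tally by fragment:
  naphthalene ring system core → C:10 H:8
  (− 1 ring H displaced by substituents)
  + OCH3 → C:1 H:3 O:1
Element totals:
  C: 11
  H: 10
  O: 1

C11H10O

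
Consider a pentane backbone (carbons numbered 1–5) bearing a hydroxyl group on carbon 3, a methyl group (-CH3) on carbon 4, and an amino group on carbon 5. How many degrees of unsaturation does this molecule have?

Atom tally by fragment:
  CH3 → C:1 H:3
  CH2 → C:1 H:2
  CH(OH) → C:1 H:2 O:1
  CH(CH3) → C:2 H:4
  CH2NH2 → C:1 H:4 N:1
Element totals:
  C: 6
  H: 15
  N: 1
  O: 1
Molecular formula: C6H15NO.
DoU = (2C + 2 + N − H − X) / 2 = (2·6 + 2 + 1 − 15 − 0) / 2 = 0.

0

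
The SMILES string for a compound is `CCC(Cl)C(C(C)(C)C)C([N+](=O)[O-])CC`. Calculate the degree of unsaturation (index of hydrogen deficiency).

Atom tally by fragment:
  CH3 → C:1 H:3
  CH2 → C:1 H:2
  CH(Cl) → C:1 H:1 Cl:1
  CH(C(CH3)3) → C:5 H:10
  CH(NO2) → C:1 H:1 N:1 O:2
  CH2 → C:1 H:2
  CH3 → C:1 H:3
Element totals:
  C: 11
  H: 22
  Cl: 1
  N: 1
  O: 2
Molecular formula: C11H22ClNO2.
DoU = (2C + 2 + N − H − X) / 2 = (2·11 + 2 + 1 − 22 − 1) / 2 = 1.

1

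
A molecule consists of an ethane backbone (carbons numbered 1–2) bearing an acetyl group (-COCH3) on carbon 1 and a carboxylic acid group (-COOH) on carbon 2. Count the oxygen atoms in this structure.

3

Atom tally by fragment:
  CH3COCH2 → C:3 H:5 O:1
  CH2COOH → C:2 H:3 O:2
Element totals:
  C: 5
  H: 8
  O: 3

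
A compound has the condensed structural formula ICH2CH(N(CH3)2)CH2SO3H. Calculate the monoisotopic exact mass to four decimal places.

292.9583

Element totals:
  C: 5
  H: 12
  I: 1
  N: 1
  O: 3
  S: 1
Molecular formula: C5H12INO3S.
  M = 5(12.0) + 12(1.007825) + 126.904472 + 14.003074 + 3(15.994915) + 31.972071
    = 60.000000 + 12.093900 + 126.904472 + 14.003074 + 47.984745 + 31.972071 = 292.958262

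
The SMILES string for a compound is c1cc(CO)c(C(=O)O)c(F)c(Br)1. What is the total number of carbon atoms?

Atom tally by fragment:
  benzene ring core → C:6 H:6
  (− 4 ring H displaced by substituents)
  + CH2OH → C:1 H:3 O:1
  + COOH → C:1 H:1 O:2
  + F → F:1
  + Br → Br:1
Element totals:
  C: 8
  H: 6
  Br: 1
  F: 1
  O: 3

8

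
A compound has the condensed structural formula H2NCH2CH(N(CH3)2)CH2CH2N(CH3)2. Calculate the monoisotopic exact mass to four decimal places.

159.1735

Element totals:
  C: 8
  H: 21
  N: 3
Molecular formula: C8H21N3.
  M = 8(12.0) + 21(1.007825) + 3(14.003074)
    = 96.000000 + 21.164325 + 42.009222 = 159.173547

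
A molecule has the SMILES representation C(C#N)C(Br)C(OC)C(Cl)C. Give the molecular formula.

C7H11BrClNO

Atom tally by fragment:
  NCCH2 → C:2 H:2 N:1
  CH(Br) → C:1 H:1 Br:1
  CH(OCH3) → C:2 H:4 O:1
  CH(Cl) → C:1 H:1 Cl:1
  CH3 → C:1 H:3
Element totals:
  C: 7
  H: 11
  Br: 1
  Cl: 1
  N: 1
  O: 1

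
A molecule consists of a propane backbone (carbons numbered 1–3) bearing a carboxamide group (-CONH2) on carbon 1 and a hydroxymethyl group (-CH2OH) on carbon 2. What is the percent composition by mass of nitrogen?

11.96%

Atom tally by fragment:
  H2NOCCH2 → C:2 H:4 O:1 N:1
  CH(CH2OH) → C:2 H:4 O:1
  CH3 → C:1 H:3
Element totals:
  C: 5
  H: 11
  N: 1
  O: 2
Molecular formula: C5H11NO2.
Molar mass = 117.148 g/mol.
Mass from N: 1 × 14.007 = 14.007 g/mol.
%N = 14.007 / 117.148 × 100 = 11.96%.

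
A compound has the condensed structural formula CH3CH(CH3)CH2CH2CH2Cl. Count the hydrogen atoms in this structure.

Atom tally by fragment:
  CH3 → C:1 H:3
  CH(CH3) → C:2 H:4
  CH2 → C:1 H:2
  CH2 → C:1 H:2
  CH2Cl → C:1 H:2 Cl:1
Element totals:
  C: 6
  H: 13
  Cl: 1

13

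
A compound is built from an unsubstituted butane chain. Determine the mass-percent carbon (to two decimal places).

Atom tally by fragment:
  CH3 → C:1 H:3
  CH2 → C:1 H:2
  CH2 → C:1 H:2
  CH3 → C:1 H:3
Element totals:
  C: 4
  H: 10
Molecular formula: C4H10.
Molar mass = 58.124 g/mol.
Mass from C: 4 × 12.011 = 48.044 g/mol.
%C = 48.044 / 58.124 × 100 = 82.66%.

82.66%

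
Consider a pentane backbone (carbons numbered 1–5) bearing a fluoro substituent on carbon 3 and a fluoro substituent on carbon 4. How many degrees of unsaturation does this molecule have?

0

Atom tally by fragment:
  CH3 → C:1 H:3
  CH2 → C:1 H:2
  CH(F) → C:1 H:1 F:1
  CH(F) → C:1 H:1 F:1
  CH3 → C:1 H:3
Element totals:
  C: 5
  H: 10
  F: 2
Molecular formula: C5H10F2.
DoU = (2C + 2 + N − H − X) / 2 = (2·5 + 2 + 0 − 10 − 2) / 2 = 0.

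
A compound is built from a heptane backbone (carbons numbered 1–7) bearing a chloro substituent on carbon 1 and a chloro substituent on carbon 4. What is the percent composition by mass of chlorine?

Atom tally by fragment:
  ClCH2 → C:1 H:2 Cl:1
  CH2 → C:1 H:2
  CH2 → C:1 H:2
  CH(Cl) → C:1 H:1 Cl:1
  CH2 → C:1 H:2
  CH2 → C:1 H:2
  CH3 → C:1 H:3
Element totals:
  C: 7
  H: 14
  Cl: 2
Molecular formula: C7H14Cl2.
Molar mass = 169.089 g/mol.
Mass from Cl: 2 × 35.45 = 70.900 g/mol.
%Cl = 70.900 / 169.089 × 100 = 41.93%.

41.93%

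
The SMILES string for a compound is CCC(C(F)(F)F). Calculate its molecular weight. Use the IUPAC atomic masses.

Atom tally by fragment:
  CH3 → C:1 H:3
  CH2 → C:1 H:2
  CH2CF3 → C:2 H:2 F:3
Element totals:
  C: 4
  H: 7
  F: 3
Molecular formula: C4H7F3.
  M = 4(12.011) + 7(1.008) + 3(18.998)
    = 48.044 + 7.056 + 56.994 = 112.094

112.09 g/mol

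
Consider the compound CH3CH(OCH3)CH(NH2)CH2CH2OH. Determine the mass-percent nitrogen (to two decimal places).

Atom tally by fragment:
  CH3 → C:1 H:3
  CH(OCH3) → C:2 H:4 O:1
  CH(NH2) → C:1 H:3 N:1
  CH2CH2OH → C:2 H:5 O:1
Element totals:
  C: 6
  H: 15
  N: 1
  O: 2
Molecular formula: C6H15NO2.
Molar mass = 133.191 g/mol.
Mass from N: 1 × 14.007 = 14.007 g/mol.
%N = 14.007 / 133.191 × 100 = 10.52%.

10.52%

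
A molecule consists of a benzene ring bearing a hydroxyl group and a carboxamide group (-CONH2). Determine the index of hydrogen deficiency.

Atom tally by fragment:
  benzene ring core → C:6 H:6
  (− 2 ring H displaced by substituents)
  + OH → O:1 H:1
  + CONH2 → C:1 H:2 O:1 N:1
Element totals:
  C: 7
  H: 7
  N: 1
  O: 2
Molecular formula: C7H7NO2.
DoU = (2C + 2 + N − H − X) / 2 = (2·7 + 2 + 1 − 7 − 0) / 2 = 5.

5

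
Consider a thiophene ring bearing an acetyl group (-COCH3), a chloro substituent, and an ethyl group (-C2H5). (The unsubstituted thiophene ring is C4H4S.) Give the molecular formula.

C8H9ClOS

Atom tally by fragment:
  thiophene ring core → C:4 H:4 S:1
  (− 3 ring H displaced by substituents)
  + COCH3 → C:2 H:3 O:1
  + Cl → Cl:1
  + C2H5 → C:2 H:5
Element totals:
  C: 8
  H: 9
  Cl: 1
  O: 1
  S: 1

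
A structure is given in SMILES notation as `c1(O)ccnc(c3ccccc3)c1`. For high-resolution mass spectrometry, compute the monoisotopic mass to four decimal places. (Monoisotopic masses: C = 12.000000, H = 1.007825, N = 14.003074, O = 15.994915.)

171.0684

Atom tally by fragment:
  pyridine ring core → C:5 H:5 N:1
  (− 2 ring H displaced by substituents)
  + OH → O:1 H:1
  + C6H5 → C:6 H:5
Element totals:
  C: 11
  H: 9
  N: 1
  O: 1
Molecular formula: C11H9NO.
  M = 11(12.0) + 9(1.007825) + 14.003074 + 15.994915
    = 132.000000 + 9.070425 + 14.003074 + 15.994915 = 171.068414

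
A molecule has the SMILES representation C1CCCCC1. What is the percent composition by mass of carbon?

85.63%

Atom tally by fragment:
  cyclohexane ring core → C:6 H:12
Element totals:
  C: 6
  H: 12
Molecular formula: C6H12.
Molar mass = 84.162 g/mol.
Mass from C: 6 × 12.011 = 72.066 g/mol.
%C = 72.066 / 84.162 × 100 = 85.63%.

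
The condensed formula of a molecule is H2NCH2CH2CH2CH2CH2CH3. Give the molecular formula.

Element totals:
  C: 6
  H: 15
  N: 1

C6H15N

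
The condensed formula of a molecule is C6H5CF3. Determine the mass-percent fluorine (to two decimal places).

Element totals:
  C: 7
  H: 5
  F: 3
Molecular formula: C7H5F3.
Molar mass = 146.111 g/mol.
Mass from F: 3 × 18.998 = 56.994 g/mol.
%F = 56.994 / 146.111 × 100 = 39.01%.

39.01%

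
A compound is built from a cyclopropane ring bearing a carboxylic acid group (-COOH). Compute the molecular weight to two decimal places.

Atom tally by fragment:
  cyclopropane ring core → C:3 H:6
  (− 1 ring H displaced by substituents)
  + COOH → C:1 H:1 O:2
Element totals:
  C: 4
  H: 6
  O: 2
Molecular formula: C4H6O2.
  M = 4(12.011) + 6(1.008) + 2(15.999)
    = 48.044 + 6.048 + 31.998 = 86.090

86.09 g/mol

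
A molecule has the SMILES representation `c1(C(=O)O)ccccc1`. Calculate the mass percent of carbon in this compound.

Atom tally by fragment:
  benzene ring core → C:6 H:6
  (− 1 ring H displaced by substituents)
  + COOH → C:1 H:1 O:2
Element totals:
  C: 7
  H: 6
  O: 2
Molecular formula: C7H6O2.
Molar mass = 122.123 g/mol.
Mass from C: 7 × 12.011 = 84.077 g/mol.
%C = 84.077 / 122.123 × 100 = 68.85%.

68.85%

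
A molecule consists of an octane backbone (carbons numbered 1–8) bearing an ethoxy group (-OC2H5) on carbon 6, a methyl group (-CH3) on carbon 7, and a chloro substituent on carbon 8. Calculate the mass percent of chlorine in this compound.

17.15%

Atom tally by fragment:
  CH3 → C:1 H:3
  CH2 → C:1 H:2
  CH2 → C:1 H:2
  CH2 → C:1 H:2
  CH2 → C:1 H:2
  CH(OC2H5) → C:3 H:6 O:1
  CH(CH3) → C:2 H:4
  CH2Cl → C:1 H:2 Cl:1
Element totals:
  C: 11
  H: 23
  Cl: 1
  O: 1
Molecular formula: C11H23ClO.
Molar mass = 206.754 g/mol.
Mass from Cl: 1 × 35.45 = 35.450 g/mol.
%Cl = 35.450 / 206.754 × 100 = 17.15%.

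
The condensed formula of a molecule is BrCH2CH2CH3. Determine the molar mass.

Atom tally by fragment:
  BrCH2 → C:1 H:2 Br:1
  CH2 → C:1 H:2
  CH3 → C:1 H:3
Element totals:
  C: 3
  H: 7
  Br: 1
Molecular formula: C3H7Br.
  M = 3(12.011) + 7(1.008) + 79.904
    = 36.033 + 7.056 + 79.904 = 122.993

122.99 g/mol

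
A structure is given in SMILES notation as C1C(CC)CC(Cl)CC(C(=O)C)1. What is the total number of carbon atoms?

Atom tally by fragment:
  cyclohexane ring core → C:6 H:12
  (− 3 ring H displaced by substituents)
  + C2H5 → C:2 H:5
  + Cl → Cl:1
  + COCH3 → C:2 H:3 O:1
Element totals:
  C: 10
  H: 17
  Cl: 1
  O: 1

10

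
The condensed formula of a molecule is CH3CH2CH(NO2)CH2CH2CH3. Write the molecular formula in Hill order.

C6H13NO2

Element totals:
  C: 6
  H: 13
  N: 1
  O: 2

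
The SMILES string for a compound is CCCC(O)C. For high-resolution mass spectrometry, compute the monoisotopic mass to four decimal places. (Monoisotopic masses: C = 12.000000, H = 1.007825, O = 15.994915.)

Atom tally by fragment:
  CH3 → C:1 H:3
  CH2 → C:1 H:2
  CH2 → C:1 H:2
  CH(OH) → C:1 H:2 O:1
  CH3 → C:1 H:3
Element totals:
  C: 5
  H: 12
  O: 1
Molecular formula: C5H12O.
  M = 5(12.0) + 12(1.007825) + 15.994915
    = 60.000000 + 12.093900 + 15.994915 = 88.088815

88.0888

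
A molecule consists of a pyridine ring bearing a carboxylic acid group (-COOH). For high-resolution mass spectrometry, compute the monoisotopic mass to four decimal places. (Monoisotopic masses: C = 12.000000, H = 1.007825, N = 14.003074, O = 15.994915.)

Atom tally by fragment:
  pyridine ring core → C:5 H:5 N:1
  (− 1 ring H displaced by substituents)
  + COOH → C:1 H:1 O:2
Element totals:
  C: 6
  H: 5
  N: 1
  O: 2
Molecular formula: C6H5NO2.
  M = 6(12.0) + 5(1.007825) + 14.003074 + 2(15.994915)
    = 72.000000 + 5.039125 + 14.003074 + 31.989830 = 123.032029

123.0320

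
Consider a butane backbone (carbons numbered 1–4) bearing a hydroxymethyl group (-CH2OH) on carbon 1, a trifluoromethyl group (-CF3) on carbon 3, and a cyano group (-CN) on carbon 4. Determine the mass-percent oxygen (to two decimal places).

Atom tally by fragment:
  HOCH2CH2 → C:2 H:5 O:1
  CH2 → C:1 H:2
  CH(CF3) → C:2 H:1 F:3
  CH2CN → C:2 H:2 N:1
Element totals:
  C: 7
  H: 10
  F: 3
  N: 1
  O: 1
Molecular formula: C7H10F3NO.
Molar mass = 181.157 g/mol.
Mass from O: 1 × 15.999 = 15.999 g/mol.
%O = 15.999 / 181.157 × 100 = 8.83%.

8.83%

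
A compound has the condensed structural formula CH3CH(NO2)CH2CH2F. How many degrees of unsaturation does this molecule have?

1

Atom tally by fragment:
  CH3 → C:1 H:3
  CH(NO2) → C:1 H:1 N:1 O:2
  CH2 → C:1 H:2
  CH2F → C:1 H:2 F:1
Element totals:
  C: 4
  H: 8
  F: 1
  N: 1
  O: 2
Molecular formula: C4H8FNO2.
DoU = (2C + 2 + N − H − X) / 2 = (2·4 + 2 + 1 − 8 − 1) / 2 = 1.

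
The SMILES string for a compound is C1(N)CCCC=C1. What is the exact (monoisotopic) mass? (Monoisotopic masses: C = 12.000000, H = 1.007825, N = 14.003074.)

97.0891

Atom tally by fragment:
  cyclohexene ring core → C:6 H:10
  (− 1 ring H displaced by substituents)
  + NH2 → N:1 H:2
Element totals:
  C: 6
  H: 11
  N: 1
Molecular formula: C6H11N.
  M = 6(12.0) + 11(1.007825) + 14.003074
    = 72.000000 + 11.086075 + 14.003074 = 97.089149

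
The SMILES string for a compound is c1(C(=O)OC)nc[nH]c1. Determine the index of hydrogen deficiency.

4

Atom tally by fragment:
  imidazole ring core → C:3 H:4 N:2
  (− 1 ring H displaced by substituents)
  + COOCH3 → C:2 H:3 O:2
Element totals:
  C: 5
  H: 6
  N: 2
  O: 2
Molecular formula: C5H6N2O2.
DoU = (2C + 2 + N − H − X) / 2 = (2·5 + 2 + 2 − 6 − 0) / 2 = 4.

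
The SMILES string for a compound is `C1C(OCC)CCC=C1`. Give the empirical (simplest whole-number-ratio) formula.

C8H14O

Atom tally by fragment:
  cyclohexene ring core → C:6 H:10
  (− 1 ring H displaced by substituents)
  + OC2H5 → C:2 H:5 O:1
Element totals:
  C: 8
  H: 14
  O: 1
Molecular formula: C8H14O.
gcd of subscripts (8, 14, 1) = 1, so the empirical formula equals the molecular formula.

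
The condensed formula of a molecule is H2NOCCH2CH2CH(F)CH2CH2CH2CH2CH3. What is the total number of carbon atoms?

Atom tally by fragment:
  H2NOCCH2 → C:2 H:4 O:1 N:1
  CH2 → C:1 H:2
  CH(F) → C:1 H:1 F:1
  CH2 → C:1 H:2
  CH2 → C:1 H:2
  CH2 → C:1 H:2
  CH2 → C:1 H:2
  CH3 → C:1 H:3
Element totals:
  C: 9
  H: 18
  F: 1
  N: 1
  O: 1

9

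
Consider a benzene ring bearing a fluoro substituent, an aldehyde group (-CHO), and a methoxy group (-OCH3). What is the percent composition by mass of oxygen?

Atom tally by fragment:
  benzene ring core → C:6 H:6
  (− 3 ring H displaced by substituents)
  + F → F:1
  + CHO → C:1 H:1 O:1
  + OCH3 → C:1 H:3 O:1
Element totals:
  C: 8
  H: 7
  F: 1
  O: 2
Molecular formula: C8H7FO2.
Molar mass = 154.140 g/mol.
Mass from O: 2 × 15.999 = 31.998 g/mol.
%O = 31.998 / 154.140 × 100 = 20.76%.

20.76%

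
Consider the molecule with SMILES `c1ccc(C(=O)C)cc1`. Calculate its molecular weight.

120.15 g/mol

Atom tally by fragment:
  benzene ring core → C:6 H:6
  (− 1 ring H displaced by substituents)
  + COCH3 → C:2 H:3 O:1
Element totals:
  C: 8
  H: 8
  O: 1
Molecular formula: C8H8O.
  M = 8(12.011) + 8(1.008) + 15.999
    = 96.088 + 8.064 + 15.999 = 120.151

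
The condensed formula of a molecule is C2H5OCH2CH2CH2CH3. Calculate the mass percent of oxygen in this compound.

15.66%

Atom tally by fragment:
  C2H5OCH2 → C:3 H:7 O:1
  CH2 → C:1 H:2
  CH2 → C:1 H:2
  CH3 → C:1 H:3
Element totals:
  C: 6
  H: 14
  O: 1
Molecular formula: C6H14O.
Molar mass = 102.177 g/mol.
Mass from O: 1 × 15.999 = 15.999 g/mol.
%O = 15.999 / 102.177 × 100 = 15.66%.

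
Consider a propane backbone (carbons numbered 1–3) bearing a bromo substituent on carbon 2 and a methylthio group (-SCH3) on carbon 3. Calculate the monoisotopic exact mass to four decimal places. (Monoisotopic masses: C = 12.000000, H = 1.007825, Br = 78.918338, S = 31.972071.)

167.9608

Atom tally by fragment:
  CH3 → C:1 H:3
  CH(Br) → C:1 H:1 Br:1
  CH2SCH3 → C:2 H:5 S:1
Element totals:
  C: 4
  H: 9
  Br: 1
  S: 1
Molecular formula: C4H9BrS.
  M = 4(12.0) + 9(1.007825) + 78.918338 + 31.972071
    = 48.000000 + 9.070425 + 78.918338 + 31.972071 = 167.960834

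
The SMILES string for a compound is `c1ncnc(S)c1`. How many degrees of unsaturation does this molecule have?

Atom tally by fragment:
  pyrimidine ring core → C:4 H:4 N:2
  (− 1 ring H displaced by substituents)
  + SH → S:1 H:1
Element totals:
  C: 4
  H: 4
  N: 2
  S: 1
Molecular formula: C4H4N2S.
DoU = (2C + 2 + N − H − X) / 2 = (2·4 + 2 + 2 − 4 − 0) / 2 = 4.

4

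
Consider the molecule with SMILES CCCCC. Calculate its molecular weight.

Atom tally by fragment:
  CH3 → C:1 H:3
  CH2 → C:1 H:2
  CH2 → C:1 H:2
  CH2 → C:1 H:2
  CH3 → C:1 H:3
Element totals:
  C: 5
  H: 12
Molecular formula: C5H12.
  M = 5(12.011) + 12(1.008)
    = 60.055 + 12.096 = 72.151

72.15 g/mol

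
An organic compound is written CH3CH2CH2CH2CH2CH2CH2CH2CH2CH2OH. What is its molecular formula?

C10H22O

Atom tally by fragment:
  CH3 → C:1 H:3
  CH2 → C:1 H:2
  CH2 → C:1 H:2
  CH2 → C:1 H:2
  CH2 → C:1 H:2
  CH2 → C:1 H:2
  CH2 → C:1 H:2
  CH2 → C:1 H:2
  CH2CH2OH → C:2 H:5 O:1
Element totals:
  C: 10
  H: 22
  O: 1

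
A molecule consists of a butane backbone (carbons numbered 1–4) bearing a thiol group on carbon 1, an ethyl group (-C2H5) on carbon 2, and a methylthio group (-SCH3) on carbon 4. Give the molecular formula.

Atom tally by fragment:
  HSCH2 → C:1 H:3 S:1
  CH(C2H5) → C:3 H:6
  CH2 → C:1 H:2
  CH2SCH3 → C:2 H:5 S:1
Element totals:
  C: 7
  H: 16
  S: 2

C7H16S2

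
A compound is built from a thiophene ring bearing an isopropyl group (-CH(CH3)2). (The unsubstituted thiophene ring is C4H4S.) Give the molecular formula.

C7H10S

Atom tally by fragment:
  thiophene ring core → C:4 H:4 S:1
  (− 1 ring H displaced by substituents)
  + CH(CH3)2 → C:3 H:7
Element totals:
  C: 7
  H: 10
  S: 1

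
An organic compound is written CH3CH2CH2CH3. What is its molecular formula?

Atom tally by fragment:
  CH3 → C:1 H:3
  CH2 → C:1 H:2
  CH2 → C:1 H:2
  CH3 → C:1 H:3
Element totals:
  C: 4
  H: 10

C4H10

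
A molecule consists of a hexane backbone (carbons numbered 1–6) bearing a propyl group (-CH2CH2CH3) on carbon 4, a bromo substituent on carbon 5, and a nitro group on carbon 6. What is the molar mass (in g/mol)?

Atom tally by fragment:
  CH3 → C:1 H:3
  CH2 → C:1 H:2
  CH2 → C:1 H:2
  CH(CH2CH2CH3) → C:4 H:8
  CH(Br) → C:1 H:1 Br:1
  CH2NO2 → C:1 H:2 N:1 O:2
Element totals:
  C: 9
  H: 18
  Br: 1
  N: 1
  O: 2
Molecular formula: C9H18BrNO2.
  M = 9(12.011) + 18(1.008) + 79.904 + 14.007 + 2(15.999)
    = 108.099 + 18.144 + 79.904 + 14.007 + 31.998 = 252.152

252.15 g/mol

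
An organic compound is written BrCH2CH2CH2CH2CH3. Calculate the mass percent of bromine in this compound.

Element totals:
  C: 5
  H: 11
  Br: 1
Molecular formula: C5H11Br.
Molar mass = 151.047 g/mol.
Mass from Br: 1 × 79.904 = 79.904 g/mol.
%Br = 79.904 / 151.047 × 100 = 52.90%.

52.90%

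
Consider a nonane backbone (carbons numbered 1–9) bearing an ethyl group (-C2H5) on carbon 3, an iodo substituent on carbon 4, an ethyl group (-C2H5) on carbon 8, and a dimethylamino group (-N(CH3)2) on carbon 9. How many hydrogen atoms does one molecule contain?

32

Atom tally by fragment:
  CH3 → C:1 H:3
  CH2 → C:1 H:2
  CH(C2H5) → C:3 H:6
  CH(I) → C:1 H:1 I:1
  CH2 → C:1 H:2
  CH2 → C:1 H:2
  CH2 → C:1 H:2
  CH(C2H5) → C:3 H:6
  CH2N(CH3)2 → C:3 H:8 N:1
Element totals:
  C: 15
  H: 32
  I: 1
  N: 1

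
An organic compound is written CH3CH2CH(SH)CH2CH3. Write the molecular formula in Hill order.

C5H12S

Atom tally by fragment:
  CH3 → C:1 H:3
  CH2 → C:1 H:2
  CH(SH) → C:1 H:2 S:1
  CH2 → C:1 H:2
  CH3 → C:1 H:3
Element totals:
  C: 5
  H: 12
  S: 1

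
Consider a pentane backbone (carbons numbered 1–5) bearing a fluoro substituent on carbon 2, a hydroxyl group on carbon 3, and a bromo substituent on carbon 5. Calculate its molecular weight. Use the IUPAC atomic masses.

185.04 g/mol

Atom tally by fragment:
  CH3 → C:1 H:3
  CH(F) → C:1 H:1 F:1
  CH(OH) → C:1 H:2 O:1
  CH2 → C:1 H:2
  CH2Br → C:1 H:2 Br:1
Element totals:
  C: 5
  H: 10
  Br: 1
  F: 1
  O: 1
Molecular formula: C5H10BrFO.
  M = 5(12.011) + 10(1.008) + 79.904 + 18.998 + 15.999
    = 60.055 + 10.080 + 79.904 + 18.998 + 15.999 = 185.036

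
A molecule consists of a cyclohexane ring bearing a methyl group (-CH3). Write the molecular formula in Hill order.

C7H14

Atom tally by fragment:
  cyclohexane ring core → C:6 H:12
  (− 1 ring H displaced by substituents)
  + CH3 → C:1 H:3
Element totals:
  C: 7
  H: 14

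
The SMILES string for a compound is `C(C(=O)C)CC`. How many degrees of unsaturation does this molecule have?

1

Atom tally by fragment:
  CH3COCH2 → C:3 H:5 O:1
  CH2 → C:1 H:2
  CH3 → C:1 H:3
Element totals:
  C: 5
  H: 10
  O: 1
Molecular formula: C5H10O.
DoU = (2C + 2 + N − H − X) / 2 = (2·5 + 2 + 0 − 10 − 0) / 2 = 1.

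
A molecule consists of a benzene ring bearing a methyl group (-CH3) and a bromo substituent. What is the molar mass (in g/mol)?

171.04 g/mol

Atom tally by fragment:
  benzene ring core → C:6 H:6
  (− 2 ring H displaced by substituents)
  + CH3 → C:1 H:3
  + Br → Br:1
Element totals:
  C: 7
  H: 7
  Br: 1
Molecular formula: C7H7Br.
  M = 7(12.011) + 7(1.008) + 79.904
    = 84.077 + 7.056 + 79.904 = 171.037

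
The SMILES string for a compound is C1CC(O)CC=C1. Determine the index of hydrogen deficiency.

2

Atom tally by fragment:
  cyclohexene ring core → C:6 H:10
  (− 1 ring H displaced by substituents)
  + OH → O:1 H:1
Element totals:
  C: 6
  H: 10
  O: 1
Molecular formula: C6H10O.
DoU = (2C + 2 + N − H − X) / 2 = (2·6 + 2 + 0 − 10 − 0) / 2 = 2.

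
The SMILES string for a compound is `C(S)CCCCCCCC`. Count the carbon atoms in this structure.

9

Atom tally by fragment:
  HSCH2 → C:1 H:3 S:1
  CH2 → C:1 H:2
  CH2 → C:1 H:2
  CH2 → C:1 H:2
  CH2 → C:1 H:2
  CH2 → C:1 H:2
  CH2 → C:1 H:2
  CH2 → C:1 H:2
  CH3 → C:1 H:3
Element totals:
  C: 9
  H: 20
  S: 1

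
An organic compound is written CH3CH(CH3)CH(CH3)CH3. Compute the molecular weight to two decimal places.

Element totals:
  C: 6
  H: 14
Molecular formula: C6H14.
  M = 6(12.011) + 14(1.008)
    = 72.066 + 14.112 = 86.178

86.18 g/mol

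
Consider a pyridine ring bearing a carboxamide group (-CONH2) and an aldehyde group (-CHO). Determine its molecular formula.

Atom tally by fragment:
  pyridine ring core → C:5 H:5 N:1
  (− 2 ring H displaced by substituents)
  + CONH2 → C:1 H:2 O:1 N:1
  + CHO → C:1 H:1 O:1
Element totals:
  C: 7
  H: 6
  N: 2
  O: 2

C7H6N2O2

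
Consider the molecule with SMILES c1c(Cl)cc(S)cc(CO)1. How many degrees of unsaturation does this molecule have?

4

Atom tally by fragment:
  benzene ring core → C:6 H:6
  (− 3 ring H displaced by substituents)
  + Cl → Cl:1
  + SH → S:1 H:1
  + CH2OH → C:1 H:3 O:1
Element totals:
  C: 7
  H: 7
  Cl: 1
  O: 1
  S: 1
Molecular formula: C7H7ClOS.
DoU = (2C + 2 + N − H − X) / 2 = (2·7 + 2 + 0 − 7 − 1) / 2 = 4.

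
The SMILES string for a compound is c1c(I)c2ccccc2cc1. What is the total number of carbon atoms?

Atom tally by fragment:
  naphthalene ring system core → C:10 H:8
  (− 1 ring H displaced by substituents)
  + I → I:1
Element totals:
  C: 10
  H: 7
  I: 1

10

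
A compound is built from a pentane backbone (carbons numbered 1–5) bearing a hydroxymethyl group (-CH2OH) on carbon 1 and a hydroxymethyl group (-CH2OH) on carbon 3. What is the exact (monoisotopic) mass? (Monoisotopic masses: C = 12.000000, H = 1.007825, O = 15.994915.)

132.1150

Atom tally by fragment:
  HOCH2CH2 → C:2 H:5 O:1
  CH2 → C:1 H:2
  CH(CH2OH) → C:2 H:4 O:1
  CH2 → C:1 H:2
  CH3 → C:1 H:3
Element totals:
  C: 7
  H: 16
  O: 2
Molecular formula: C7H16O2.
  M = 7(12.0) + 16(1.007825) + 2(15.994915)
    = 84.000000 + 16.125200 + 31.989830 = 132.115030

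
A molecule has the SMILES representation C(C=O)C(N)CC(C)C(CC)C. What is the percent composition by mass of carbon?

Atom tally by fragment:
  OHCCH2 → C:2 H:3 O:1
  CH(NH2) → C:1 H:3 N:1
  CH2 → C:1 H:2
  CH(CH3) → C:2 H:4
  CH(C2H5) → C:3 H:6
  CH3 → C:1 H:3
Element totals:
  C: 10
  H: 21
  N: 1
  O: 1
Molecular formula: C10H21NO.
Molar mass = 171.284 g/mol.
Mass from C: 10 × 12.011 = 120.110 g/mol.
%C = 120.110 / 171.284 × 100 = 70.12%.

70.12%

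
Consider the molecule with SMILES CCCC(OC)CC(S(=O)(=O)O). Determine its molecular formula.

Atom tally by fragment:
  CH3 → C:1 H:3
  CH2 → C:1 H:2
  CH2 → C:1 H:2
  CH(OCH3) → C:2 H:4 O:1
  CH2 → C:1 H:2
  CH2SO3H → C:1 H:3 S:1 O:3
Element totals:
  C: 7
  H: 16
  O: 4
  S: 1

C7H16O4S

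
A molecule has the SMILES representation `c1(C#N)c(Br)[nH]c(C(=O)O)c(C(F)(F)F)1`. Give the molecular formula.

C7H2BrF3N2O2

Atom tally by fragment:
  pyrrole ring core → C:4 H:5 N:1
  (− 4 ring H displaced by substituents)
  + CN → C:1 N:1
  + Br → Br:1
  + COOH → C:1 H:1 O:2
  + CF3 → C:1 F:3
Element totals:
  C: 7
  H: 2
  Br: 1
  F: 3
  N: 2
  O: 2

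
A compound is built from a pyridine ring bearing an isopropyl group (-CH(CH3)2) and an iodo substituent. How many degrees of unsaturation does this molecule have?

Atom tally by fragment:
  pyridine ring core → C:5 H:5 N:1
  (− 2 ring H displaced by substituents)
  + CH(CH3)2 → C:3 H:7
  + I → I:1
Element totals:
  C: 8
  H: 10
  I: 1
  N: 1
Molecular formula: C8H10IN.
DoU = (2C + 2 + N − H − X) / 2 = (2·8 + 2 + 1 − 10 − 1) / 2 = 4.

4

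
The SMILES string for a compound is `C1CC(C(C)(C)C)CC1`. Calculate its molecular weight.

Atom tally by fragment:
  cyclopentane ring core → C:5 H:10
  (− 1 ring H displaced by substituents)
  + C(CH3)3 → C:4 H:9
Element totals:
  C: 9
  H: 18
Molecular formula: C9H18.
  M = 9(12.011) + 18(1.008)
    = 108.099 + 18.144 = 126.243

126.24 g/mol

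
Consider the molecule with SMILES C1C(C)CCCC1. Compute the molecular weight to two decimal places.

Atom tally by fragment:
  cyclohexane ring core → C:6 H:12
  (− 1 ring H displaced by substituents)
  + CH3 → C:1 H:3
Element totals:
  C: 7
  H: 14
Molecular formula: C7H14.
  M = 7(12.011) + 14(1.008)
    = 84.077 + 14.112 = 98.189

98.19 g/mol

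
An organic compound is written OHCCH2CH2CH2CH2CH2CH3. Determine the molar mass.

114.19 g/mol

Atom tally by fragment:
  OHCCH2 → C:2 H:3 O:1
  CH2 → C:1 H:2
  CH2 → C:1 H:2
  CH2 → C:1 H:2
  CH2 → C:1 H:2
  CH3 → C:1 H:3
Element totals:
  C: 7
  H: 14
  O: 1
Molecular formula: C7H14O.
  M = 7(12.011) + 14(1.008) + 15.999
    = 84.077 + 14.112 + 15.999 = 114.188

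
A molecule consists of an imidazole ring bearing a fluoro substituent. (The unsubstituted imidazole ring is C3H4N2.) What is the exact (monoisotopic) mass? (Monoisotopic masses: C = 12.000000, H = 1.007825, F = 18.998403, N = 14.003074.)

86.0280

Atom tally by fragment:
  imidazole ring core → C:3 H:4 N:2
  (− 1 ring H displaced by substituents)
  + F → F:1
Element totals:
  C: 3
  H: 3
  F: 1
  N: 2
Molecular formula: C3H3FN2.
  M = 3(12.0) + 3(1.007825) + 18.998403 + 2(14.003074)
    = 36.000000 + 3.023475 + 18.998403 + 28.006148 = 86.028026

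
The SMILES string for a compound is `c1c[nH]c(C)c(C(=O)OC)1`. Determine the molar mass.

139.15 g/mol

Atom tally by fragment:
  pyrrole ring core → C:4 H:5 N:1
  (− 2 ring H displaced by substituents)
  + CH3 → C:1 H:3
  + COOCH3 → C:2 H:3 O:2
Element totals:
  C: 7
  H: 9
  N: 1
  O: 2
Molecular formula: C7H9NO2.
  M = 7(12.011) + 9(1.008) + 14.007 + 2(15.999)
    = 84.077 + 9.072 + 14.007 + 31.998 = 139.154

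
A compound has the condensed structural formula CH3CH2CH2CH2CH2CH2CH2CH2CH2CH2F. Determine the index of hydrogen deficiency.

0

Element totals:
  C: 10
  H: 21
  F: 1
Molecular formula: C10H21F.
DoU = (2C + 2 + N − H − X) / 2 = (2·10 + 2 + 0 − 21 − 1) / 2 = 0.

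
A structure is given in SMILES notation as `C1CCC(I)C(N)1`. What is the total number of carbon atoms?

5

Atom tally by fragment:
  cyclopentane ring core → C:5 H:10
  (− 2 ring H displaced by substituents)
  + I → I:1
  + NH2 → N:1 H:2
Element totals:
  C: 5
  H: 10
  I: 1
  N: 1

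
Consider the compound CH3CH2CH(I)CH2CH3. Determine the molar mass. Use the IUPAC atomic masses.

Atom tally by fragment:
  CH3 → C:1 H:3
  CH2 → C:1 H:2
  CH(I) → C:1 H:1 I:1
  CH2 → C:1 H:2
  CH3 → C:1 H:3
Element totals:
  C: 5
  H: 11
  I: 1
Molecular formula: C5H11I.
  M = 5(12.011) + 11(1.008) + 126.904
    = 60.055 + 11.088 + 126.904 = 198.047

198.05 g/mol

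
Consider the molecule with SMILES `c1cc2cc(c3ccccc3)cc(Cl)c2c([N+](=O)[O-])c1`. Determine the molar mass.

Atom tally by fragment:
  naphthalene ring system core → C:10 H:8
  (− 3 ring H displaced by substituents)
  + C6H5 → C:6 H:5
  + Cl → Cl:1
  + NO2 → N:1 O:2
Element totals:
  C: 16
  H: 10
  Cl: 1
  N: 1
  O: 2
Molecular formula: C16H10ClNO2.
  M = 16(12.011) + 10(1.008) + 35.45 + 14.007 + 2(15.999)
    = 192.176 + 10.080 + 35.450 + 14.007 + 31.998 = 283.711

283.71 g/mol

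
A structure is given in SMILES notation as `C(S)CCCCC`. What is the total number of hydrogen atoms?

Atom tally by fragment:
  HSCH2 → C:1 H:3 S:1
  CH2 → C:1 H:2
  CH2 → C:1 H:2
  CH2 → C:1 H:2
  CH2 → C:1 H:2
  CH3 → C:1 H:3
Element totals:
  C: 6
  H: 14
  S: 1

14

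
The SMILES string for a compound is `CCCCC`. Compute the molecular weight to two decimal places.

Atom tally by fragment:
  CH3 → C:1 H:3
  CH2 → C:1 H:2
  CH2 → C:1 H:2
  CH2 → C:1 H:2
  CH3 → C:1 H:3
Element totals:
  C: 5
  H: 12
Molecular formula: C5H12.
  M = 5(12.011) + 12(1.008)
    = 60.055 + 12.096 = 72.151

72.15 g/mol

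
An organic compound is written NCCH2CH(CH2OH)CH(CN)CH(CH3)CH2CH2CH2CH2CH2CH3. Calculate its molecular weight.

236.36 g/mol

Atom tally by fragment:
  NCCH2 → C:2 H:2 N:1
  CH(CH2OH) → C:2 H:4 O:1
  CH(CN) → C:2 H:1 N:1
  CH(CH3) → C:2 H:4
  CH2 → C:1 H:2
  CH2 → C:1 H:2
  CH2 → C:1 H:2
  CH2 → C:1 H:2
  CH2 → C:1 H:2
  CH3 → C:1 H:3
Element totals:
  C: 14
  H: 24
  N: 2
  O: 1
Molecular formula: C14H24N2O.
  M = 14(12.011) + 24(1.008) + 2(14.007) + 15.999
    = 168.154 + 24.192 + 28.014 + 15.999 = 236.359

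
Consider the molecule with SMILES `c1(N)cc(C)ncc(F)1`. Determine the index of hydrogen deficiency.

4

Atom tally by fragment:
  pyridine ring core → C:5 H:5 N:1
  (− 3 ring H displaced by substituents)
  + NH2 → N:1 H:2
  + CH3 → C:1 H:3
  + F → F:1
Element totals:
  C: 6
  H: 7
  F: 1
  N: 2
Molecular formula: C6H7FN2.
DoU = (2C + 2 + N − H − X) / 2 = (2·6 + 2 + 2 − 7 − 1) / 2 = 4.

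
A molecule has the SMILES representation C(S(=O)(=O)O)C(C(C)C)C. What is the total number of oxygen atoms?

Atom tally by fragment:
  HO3SCH2 → C:1 H:3 S:1 O:3
  CH(CH(CH3)2) → C:4 H:8
  CH3 → C:1 H:3
Element totals:
  C: 6
  H: 14
  O: 3
  S: 1

3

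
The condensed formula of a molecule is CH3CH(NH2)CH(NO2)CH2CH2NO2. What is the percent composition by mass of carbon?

Atom tally by fragment:
  CH3 → C:1 H:3
  CH(NH2) → C:1 H:3 N:1
  CH(NO2) → C:1 H:1 N:1 O:2
  CH2 → C:1 H:2
  CH2NO2 → C:1 H:2 N:1 O:2
Element totals:
  C: 5
  H: 11
  N: 3
  O: 4
Molecular formula: C5H11N3O4.
Molar mass = 177.160 g/mol.
Mass from C: 5 × 12.011 = 60.055 g/mol.
%C = 60.055 / 177.160 × 100 = 33.90%.

33.90%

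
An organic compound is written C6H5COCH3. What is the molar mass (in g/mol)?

120.15 g/mol

Atom tally by fragment:
  benzene ring core → C:6 H:6
  (− 1 ring H displaced by substituents)
  + COCH3 → C:2 H:3 O:1
Element totals:
  C: 8
  H: 8
  O: 1
Molecular formula: C8H8O.
  M = 8(12.011) + 8(1.008) + 15.999
    = 96.088 + 8.064 + 15.999 = 120.151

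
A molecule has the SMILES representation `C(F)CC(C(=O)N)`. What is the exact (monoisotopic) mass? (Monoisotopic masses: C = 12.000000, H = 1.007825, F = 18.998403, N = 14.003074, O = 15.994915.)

105.0590

Atom tally by fragment:
  FCH2 → C:1 H:2 F:1
  CH2 → C:1 H:2
  CH2CONH2 → C:2 H:4 O:1 N:1
Element totals:
  C: 4
  H: 8
  F: 1
  N: 1
  O: 1
Molecular formula: C4H8FNO.
  M = 4(12.0) + 8(1.007825) + 18.998403 + 14.003074 + 15.994915
    = 48.000000 + 8.062600 + 18.998403 + 14.003074 + 15.994915 = 105.058992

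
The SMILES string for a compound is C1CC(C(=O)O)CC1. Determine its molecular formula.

C6H10O2

Atom tally by fragment:
  cyclopentane ring core → C:5 H:10
  (− 1 ring H displaced by substituents)
  + COOH → C:1 H:1 O:2
Element totals:
  C: 6
  H: 10
  O: 2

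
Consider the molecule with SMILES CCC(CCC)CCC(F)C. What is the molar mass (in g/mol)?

Atom tally by fragment:
  CH3 → C:1 H:3
  CH2 → C:1 H:2
  CH(CH2CH2CH3) → C:4 H:8
  CH2 → C:1 H:2
  CH2 → C:1 H:2
  CH(F) → C:1 H:1 F:1
  CH3 → C:1 H:3
Element totals:
  C: 10
  H: 21
  F: 1
Molecular formula: C10H21F.
  M = 10(12.011) + 21(1.008) + 18.998
    = 120.110 + 21.168 + 18.998 = 160.276

160.28 g/mol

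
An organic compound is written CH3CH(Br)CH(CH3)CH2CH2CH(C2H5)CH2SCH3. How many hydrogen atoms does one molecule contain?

23

Atom tally by fragment:
  CH3 → C:1 H:3
  CH(Br) → C:1 H:1 Br:1
  CH(CH3) → C:2 H:4
  CH2 → C:1 H:2
  CH2 → C:1 H:2
  CH(C2H5) → C:3 H:6
  CH2SCH3 → C:2 H:5 S:1
Element totals:
  C: 11
  H: 23
  Br: 1
  S: 1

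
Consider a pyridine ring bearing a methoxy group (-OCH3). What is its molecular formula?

Atom tally by fragment:
  pyridine ring core → C:5 H:5 N:1
  (− 1 ring H displaced by substituents)
  + OCH3 → C:1 H:3 O:1
Element totals:
  C: 6
  H: 7
  N: 1
  O: 1

C6H7NO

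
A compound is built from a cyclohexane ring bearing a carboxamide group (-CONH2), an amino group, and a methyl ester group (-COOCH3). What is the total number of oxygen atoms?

Atom tally by fragment:
  cyclohexane ring core → C:6 H:12
  (− 3 ring H displaced by substituents)
  + CONH2 → C:1 H:2 O:1 N:1
  + NH2 → N:1 H:2
  + COOCH3 → C:2 H:3 O:2
Element totals:
  C: 9
  H: 16
  N: 2
  O: 3

3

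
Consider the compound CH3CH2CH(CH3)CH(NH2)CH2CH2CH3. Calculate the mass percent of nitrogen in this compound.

Element totals:
  C: 8
  H: 19
  N: 1
Molecular formula: C8H19N.
Molar mass = 129.247 g/mol.
Mass from N: 1 × 14.007 = 14.007 g/mol.
%N = 14.007 / 129.247 × 100 = 10.84%.

10.84%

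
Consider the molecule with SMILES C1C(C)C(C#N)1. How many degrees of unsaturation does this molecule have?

Atom tally by fragment:
  cyclopropane ring core → C:3 H:6
  (− 2 ring H displaced by substituents)
  + CH3 → C:1 H:3
  + CN → C:1 N:1
Element totals:
  C: 5
  H: 7
  N: 1
Molecular formula: C5H7N.
DoU = (2C + 2 + N − H − X) / 2 = (2·5 + 2 + 1 − 7 − 0) / 2 = 3.

3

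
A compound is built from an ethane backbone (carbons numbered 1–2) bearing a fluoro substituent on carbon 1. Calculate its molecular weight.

Atom tally by fragment:
  FCH2 → C:1 H:2 F:1
  CH3 → C:1 H:3
Element totals:
  C: 2
  H: 5
  F: 1
Molecular formula: C2H5F.
  M = 2(12.011) + 5(1.008) + 18.998
    = 24.022 + 5.040 + 18.998 = 48.060

48.06 g/mol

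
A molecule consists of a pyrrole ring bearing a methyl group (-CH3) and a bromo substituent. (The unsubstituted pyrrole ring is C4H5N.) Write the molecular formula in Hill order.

C5H6BrN

Atom tally by fragment:
  pyrrole ring core → C:4 H:5 N:1
  (− 2 ring H displaced by substituents)
  + CH3 → C:1 H:3
  + Br → Br:1
Element totals:
  C: 5
  H: 6
  Br: 1
  N: 1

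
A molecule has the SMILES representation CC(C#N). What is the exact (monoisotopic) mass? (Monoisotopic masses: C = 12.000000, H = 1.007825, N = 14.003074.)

55.0422

Atom tally by fragment:
  CH3 → C:1 H:3
  CH2CN → C:2 H:2 N:1
Element totals:
  C: 3
  H: 5
  N: 1
Molecular formula: C3H5N.
  M = 3(12.0) + 5(1.007825) + 14.003074
    = 36.000000 + 5.039125 + 14.003074 = 55.042199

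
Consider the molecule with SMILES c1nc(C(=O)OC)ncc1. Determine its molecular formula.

Atom tally by fragment:
  pyrimidine ring core → C:4 H:4 N:2
  (− 1 ring H displaced by substituents)
  + COOCH3 → C:2 H:3 O:2
Element totals:
  C: 6
  H: 6
  N: 2
  O: 2

C6H6N2O2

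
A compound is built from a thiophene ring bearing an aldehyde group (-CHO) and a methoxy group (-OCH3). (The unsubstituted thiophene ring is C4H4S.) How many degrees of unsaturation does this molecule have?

4

Atom tally by fragment:
  thiophene ring core → C:4 H:4 S:1
  (− 2 ring H displaced by substituents)
  + CHO → C:1 H:1 O:1
  + OCH3 → C:1 H:3 O:1
Element totals:
  C: 6
  H: 6
  O: 2
  S: 1
Molecular formula: C6H6O2S.
DoU = (2C + 2 + N − H − X) / 2 = (2·6 + 2 + 0 − 6 − 0) / 2 = 4.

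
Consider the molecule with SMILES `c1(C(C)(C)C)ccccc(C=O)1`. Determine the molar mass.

Atom tally by fragment:
  benzene ring core → C:6 H:6
  (− 2 ring H displaced by substituents)
  + C(CH3)3 → C:4 H:9
  + CHO → C:1 H:1 O:1
Element totals:
  C: 11
  H: 14
  O: 1
Molecular formula: C11H14O.
  M = 11(12.011) + 14(1.008) + 15.999
    = 132.121 + 14.112 + 15.999 = 162.232

162.23 g/mol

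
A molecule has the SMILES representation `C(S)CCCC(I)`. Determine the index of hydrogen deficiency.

Atom tally by fragment:
  HSCH2 → C:1 H:3 S:1
  CH2 → C:1 H:2
  CH2 → C:1 H:2
  CH2 → C:1 H:2
  CH2I → C:1 H:2 I:1
Element totals:
  C: 5
  H: 11
  I: 1
  S: 1
Molecular formula: C5H11IS.
DoU = (2C + 2 + N − H − X) / 2 = (2·5 + 2 + 0 − 11 − 1) / 2 = 0.

0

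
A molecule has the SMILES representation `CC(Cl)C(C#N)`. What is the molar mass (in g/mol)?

103.55 g/mol

Atom tally by fragment:
  CH3 → C:1 H:3
  CH(Cl) → C:1 H:1 Cl:1
  CH2CN → C:2 H:2 N:1
Element totals:
  C: 4
  H: 6
  Cl: 1
  N: 1
Molecular formula: C4H6ClN.
  M = 4(12.011) + 6(1.008) + 35.45 + 14.007
    = 48.044 + 6.048 + 35.450 + 14.007 = 103.549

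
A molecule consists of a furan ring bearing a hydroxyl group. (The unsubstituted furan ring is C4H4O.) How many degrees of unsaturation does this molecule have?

3

Atom tally by fragment:
  furan ring core → C:4 H:4 O:1
  (− 1 ring H displaced by substituents)
  + OH → O:1 H:1
Element totals:
  C: 4
  H: 4
  O: 2
Molecular formula: C4H4O2.
DoU = (2C + 2 + N − H − X) / 2 = (2·4 + 2 + 0 − 4 − 0) / 2 = 3.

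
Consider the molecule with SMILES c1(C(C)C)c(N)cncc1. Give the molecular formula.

C8H12N2

Atom tally by fragment:
  pyridine ring core → C:5 H:5 N:1
  (− 2 ring H displaced by substituents)
  + CH(CH3)2 → C:3 H:7
  + NH2 → N:1 H:2
Element totals:
  C: 8
  H: 12
  N: 2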